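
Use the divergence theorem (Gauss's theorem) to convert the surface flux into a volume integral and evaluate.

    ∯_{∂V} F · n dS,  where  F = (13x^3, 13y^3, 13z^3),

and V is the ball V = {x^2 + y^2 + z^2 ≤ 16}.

By the divergence theorem,

    ∯_{∂V} F · n dS = ∭_V (∇ · F) dV.

Compute the divergence:
    ∇ · F = ∂F_x/∂x + ∂F_y/∂y + ∂F_z/∂z = 39x^2 + 39y^2 + 39z^2.

In spherical coordinates, x = ρ sin(φ) cos(θ), y = ρ sin(φ) sin(θ), z = ρ cos(φ), dV = ρ^2 sin(φ) dρ dφ dθ, with 0 ≤ ρ ≤ 4, 0 ≤ φ ≤ π, 0 ≤ θ ≤ 2π.

The integrand, after substitution and multiplying by the volume element, becomes (39ρ^2) · ρ^2 sin(φ), so

    ∭_V (∇·F) dV = ∫_0^{2π} ∫_0^{π} ∫_0^{4} (39ρ^2) · ρ^2 sin(φ) dρ dφ dθ.

Inner (ρ from 0 to 4): 39936sin(φ)/5.
Middle (φ from 0 to π): 79872/5.
Outer (θ from 0 to 2π): 159744π/5.

Therefore ∯_{∂V} F · n dS = 159744π/5.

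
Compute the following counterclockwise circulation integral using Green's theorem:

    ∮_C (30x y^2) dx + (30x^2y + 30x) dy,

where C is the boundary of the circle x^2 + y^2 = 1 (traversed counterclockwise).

Green's theorem converts the closed line integral into a double integral over the enclosed region D:

    ∮_C P dx + Q dy = ∬_D (∂Q/∂x - ∂P/∂y) dA.

Here P = 30x y^2, Q = 30x^2y + 30x, so

    ∂Q/∂x = 60x y + 30,    ∂P/∂y = 60x y,
    ∂Q/∂x - ∂P/∂y = 30.

D is the region x^2 + y^2 ≤ 1. Evaluating the double integral:

In polar coordinates (x = r cos θ, y = r sin θ, dA = r dr dθ) the integrand becomes 30, so

    ∬_D (30) dA = ∫_0^{2π} ∫_0^{1} (30) · r dr dθ.

Inner (r from 0 to 1): 15.
Outer (θ from 0 to 2π): 30π.

Therefore ∮_C P dx + Q dy = 30π.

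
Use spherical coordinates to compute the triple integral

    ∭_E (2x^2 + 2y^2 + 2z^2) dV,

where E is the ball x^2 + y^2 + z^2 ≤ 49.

In spherical coordinates, x = ρ sin(φ) cos(θ), y = ρ sin(φ) sin(θ), z = ρ cos(φ), and dV = ρ^2 sin(φ) dρ dφ dθ.

The integrand becomes 2ρ^2, so

    ∭_E (2x^2 + 2y^2 + 2z^2) dV = ∫_{0}^{2π} ∫_{0}^{π} ∫_{0}^{7} (2ρ^2) · ρ^2 sin(φ) dρ dφ dθ.

Inner (ρ): 33614sin(φ)/5.
Middle (φ): 67228/5.
Outer (θ): 134456π/5.

Therefore the triple integral equals 134456π/5.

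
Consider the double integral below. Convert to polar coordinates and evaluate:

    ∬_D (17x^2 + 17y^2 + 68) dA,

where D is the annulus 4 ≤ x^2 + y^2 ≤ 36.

The region D is 2 ≤ r ≤ 6, 0 ≤ θ ≤ 2π in polar coordinates, where x = r cos(θ), y = r sin(θ), and dA = r dr dθ.

Under the substitution, the integrand becomes 17r^2 + 68, so

    ∬_D (17x^2 + 17y^2 + 68) dA = ∫_{0}^{2π} ∫_{2}^{6} (17r^2 + 68) · r dr dθ.

Inner integral (in r): ∫_{2}^{6} (17r^2 + 68) · r dr = 6528.

Outer integral (in θ): ∫_{0}^{2π} (6528) dθ = 13056π.

Therefore ∬_D (17x^2 + 17y^2 + 68) dA = 13056π.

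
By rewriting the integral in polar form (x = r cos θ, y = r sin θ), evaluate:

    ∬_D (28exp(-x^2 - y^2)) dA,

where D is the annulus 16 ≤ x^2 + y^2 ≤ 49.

The region D is 4 ≤ r ≤ 7, 0 ≤ θ ≤ 2π in polar coordinates, where x = r cos(θ), y = r sin(θ), and dA = r dr dθ.

Under the substitution, the integrand becomes 28exp(-r^2), so

    ∬_D (28exp(-x^2 - y^2)) dA = ∫_{0}^{2π} ∫_{4}^{7} (28exp(-r^2)) · r dr dθ.

Inner integral (in r): ∫_{4}^{7} (28exp(-r^2)) · r dr = -(14 - 14exp(33))exp(-49).

Outer integral (in θ): ∫_{0}^{2π} (-(14 - 14exp(33))exp(-49)) dθ = -28π (1 - exp(33))exp(-49).

Therefore ∬_D (28exp(-x^2 - y^2)) dA = -28π (1 - exp(33))exp(-49).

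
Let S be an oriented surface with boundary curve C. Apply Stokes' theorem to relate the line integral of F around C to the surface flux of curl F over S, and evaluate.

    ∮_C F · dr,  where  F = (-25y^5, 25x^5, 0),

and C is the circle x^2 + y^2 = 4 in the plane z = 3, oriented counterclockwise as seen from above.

Let S be the flat disk x^2 + y^2 ≤ 4 in the plane z = 3, with upward unit normal n̂ = ẑ. By Stokes' theorem,

    ∮_C F · dr = ∬_S (∇ × F) · n̂ dS = ∬_D (curl F)_z dA,

where D is the disk x^2 + y^2 ≤ 4.

Compute the curl of F = (-25y^5, 25x^5, 0):
    (∇ × F)_x = ∂F_z/∂y - ∂F_y/∂z = 0,
    (∇ × F)_y = ∂F_x/∂z - ∂F_z/∂x = 0,
    (∇ × F)_z = ∂F_y/∂x - ∂F_x/∂y = 125x^4 + 125y^4.

On z = 3, (curl F)_z = 125x^4 + 125y^4.

Convert to polar (x = r cos θ, y = r sin θ, dA = r dr dθ); the integrand becomes 125r^4(sin(θ)^4 + cos(θ)^4), so

    ∬_D (curl F)_z dA = ∫_0^{2π} ∫_0^{2} (125r^4(sin(θ)^4 + cos(θ)^4)) · r dr dθ.

Inner (r from 0 to 2): 4000sin(θ)^4/3 + 4000cos(θ)^4/3.
Outer (θ from 0 to 2π): 2000π.

Therefore ∮_C F · dr = 2000π.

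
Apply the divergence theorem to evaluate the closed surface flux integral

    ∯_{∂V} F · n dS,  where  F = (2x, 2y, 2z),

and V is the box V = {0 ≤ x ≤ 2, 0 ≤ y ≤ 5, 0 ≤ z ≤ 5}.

By the divergence theorem,

    ∯_{∂V} F · n dS = ∭_V (∇ · F) dV.

Compute the divergence:
    ∇ · F = ∂F_x/∂x + ∂F_y/∂y + ∂F_z/∂z = 2 + 2 + 2 = 6.

V is a rectangular box, so dV = dx dy dz with 0 ≤ x ≤ 2, 0 ≤ y ≤ 5, 0 ≤ z ≤ 5.

Integrate (6) over V as an iterated integral:

    ∭_V (∇·F) dV = ∫_0^{2} ∫_0^{5} ∫_0^{5} (6) dz dy dx.

Inner (z from 0 to 5): 30.
Middle (y from 0 to 5): 150.
Outer (x from 0 to 2): 300.

Therefore ∯_{∂V} F · n dS = 300.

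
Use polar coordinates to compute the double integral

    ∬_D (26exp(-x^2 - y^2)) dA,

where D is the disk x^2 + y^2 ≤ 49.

The region D is 0 ≤ r ≤ 7, 0 ≤ θ ≤ 2π in polar coordinates, where x = r cos(θ), y = r sin(θ), and dA = r dr dθ.

Under the substitution, the integrand becomes 26exp(-r^2), so

    ∬_D (26exp(-x^2 - y^2)) dA = ∫_{0}^{2π} ∫_{0}^{7} (26exp(-r^2)) · r dr dθ.

Inner integral (in r): ∫_{0}^{7} (26exp(-r^2)) · r dr = 13 - 13exp(-49).

Outer integral (in θ): ∫_{0}^{2π} (13 - 13exp(-49)) dθ = -26π exp(-49) + 26π.

Therefore ∬_D (26exp(-x^2 - y^2)) dA = -26π exp(-49) + 26π.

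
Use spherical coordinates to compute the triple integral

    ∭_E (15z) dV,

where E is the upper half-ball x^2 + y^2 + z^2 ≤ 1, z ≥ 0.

In spherical coordinates, x = ρ sin(φ) cos(θ), y = ρ sin(φ) sin(θ), z = ρ cos(φ), and dV = ρ^2 sin(φ) dρ dφ dθ.

The integrand becomes 15ρ cos(φ), so

    ∭_E (15z) dV = ∫_{0}^{2π} ∫_{0}^{π/2} ∫_{0}^{1} (15ρ cos(φ)) · ρ^2 sin(φ) dρ dφ dθ.

Inner (ρ): 15sin(2φ)/8.
Middle (φ): 15/8.
Outer (θ): 15π/4.

Therefore the triple integral equals 15π/4.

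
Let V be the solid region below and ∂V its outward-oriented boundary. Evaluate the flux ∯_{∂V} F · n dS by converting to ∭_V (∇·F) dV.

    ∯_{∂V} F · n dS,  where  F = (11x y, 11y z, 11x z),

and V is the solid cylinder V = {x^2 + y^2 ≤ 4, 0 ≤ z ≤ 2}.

By the divergence theorem,

    ∯_{∂V} F · n dS = ∭_V (∇ · F) dV.

Compute the divergence:
    ∇ · F = ∂F_x/∂x + ∂F_y/∂y + ∂F_z/∂z = 11y + 11z + 11x = 11x + 11y + 11z.

In cylindrical coordinates, x = r cos(θ), y = r sin(θ), z = z, dV = r dr dθ dz, with 0 ≤ r ≤ 2, 0 ≤ θ ≤ 2π, 0 ≤ z ≤ 2.

The integrand, after substitution and multiplying by the volume element, becomes (11sqrt(2)r sin(θ + π/4) + 11z) · r, so

    ∭_V (∇·F) dV = ∫_0^{2π} ∫_0^{2} ∫_0^{2} (11sqrt(2)r sin(θ + π/4) + 11z) · r dz dr dθ.

Inner (z from 0 to 2): 22r (sqrt(2)r sin(θ + π/4) + 1).
Middle (r from 0 to 2): 176sqrt(2)sin(θ + π/4)/3 + 44.
Outer (θ from 0 to 2π): 88π.

Therefore ∯_{∂V} F · n dS = 88π.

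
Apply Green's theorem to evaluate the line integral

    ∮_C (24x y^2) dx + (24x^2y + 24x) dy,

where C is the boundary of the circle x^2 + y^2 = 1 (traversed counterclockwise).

Green's theorem converts the closed line integral into a double integral over the enclosed region D:

    ∮_C P dx + Q dy = ∬_D (∂Q/∂x - ∂P/∂y) dA.

Here P = 24x y^2, Q = 24x^2y + 24x, so

    ∂Q/∂x = 48x y + 24,    ∂P/∂y = 48x y,
    ∂Q/∂x - ∂P/∂y = 24.

D is the region x^2 + y^2 ≤ 1. Evaluating the double integral:

In polar coordinates (x = r cos θ, y = r sin θ, dA = r dr dθ) the integrand becomes 24, so

    ∬_D (24) dA = ∫_0^{2π} ∫_0^{1} (24) · r dr dθ.

Inner (r from 0 to 1): 12.
Outer (θ from 0 to 2π): 24π.

Therefore ∮_C P dx + Q dy = 24π.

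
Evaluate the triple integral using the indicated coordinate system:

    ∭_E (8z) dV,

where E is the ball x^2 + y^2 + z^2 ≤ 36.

In spherical coordinates, x = ρ sin(φ) cos(θ), y = ρ sin(φ) sin(θ), z = ρ cos(φ), and dV = ρ^2 sin(φ) dρ dφ dθ.

The integrand becomes 8ρ cos(φ), so

    ∭_E (8z) dV = ∫_{0}^{2π} ∫_{0}^{π} ∫_{0}^{6} (8ρ cos(φ)) · ρ^2 sin(φ) dρ dφ dθ.

Inner (ρ): 1296sin(2φ).
Middle (φ): 0.
Outer (θ): 0.

Therefore the triple integral equals 0.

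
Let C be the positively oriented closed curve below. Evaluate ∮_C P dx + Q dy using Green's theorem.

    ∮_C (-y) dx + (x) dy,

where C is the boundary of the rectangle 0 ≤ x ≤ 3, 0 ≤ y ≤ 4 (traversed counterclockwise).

Green's theorem converts the closed line integral into a double integral over the enclosed region D:

    ∮_C P dx + Q dy = ∬_D (∂Q/∂x - ∂P/∂y) dA.

Here P = -y, Q = x, so

    ∂Q/∂x = 1,    ∂P/∂y = -1,
    ∂Q/∂x - ∂P/∂y = 2.

D is the region 0 ≤ x ≤ 3, 0 ≤ y ≤ 4. Evaluating the double integral:

    ∬_D (2) dA = ∫_0^{3} ∫_0^{4} (2) dy dx.

Inner (y from 0 to 4): 8.
Outer (x from 0 to 3): 24.

Therefore ∮_C P dx + Q dy = 24.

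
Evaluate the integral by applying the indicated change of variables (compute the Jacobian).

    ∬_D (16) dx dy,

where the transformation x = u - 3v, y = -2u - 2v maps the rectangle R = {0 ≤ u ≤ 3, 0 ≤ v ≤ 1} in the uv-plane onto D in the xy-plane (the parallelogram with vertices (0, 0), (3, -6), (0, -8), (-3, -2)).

Compute the Jacobian determinant of (x, y) with respect to (u, v):

    ∂(x,y)/∂(u,v) = | 1  -3 | = (1)(-2) - (-3)(-2) = -8.
                   | -2  -2 |

Its absolute value is |J| = 8 (the area scaling factor).

Substituting x = u - 3v, y = -2u - 2v into the integrand,

    16 → 16,

so the integral becomes

    ∬_R (16) · |J| du dv = ∫_0^3 ∫_0^1 (128) dv du.

Inner (v): 128.
Outer (u): 384.

Therefore ∬_D (16) dx dy = 384.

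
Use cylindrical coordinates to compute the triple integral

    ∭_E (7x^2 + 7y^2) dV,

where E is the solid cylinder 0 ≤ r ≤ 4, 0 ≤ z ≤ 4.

In cylindrical coordinates, x = r cos(θ), y = r sin(θ), z = z, and dV = r dr dθ dz.

The integrand becomes 7r^2, so

    ∭_E (7x^2 + 7y^2) dV = ∫_{0}^{2π} ∫_{0}^{4} ∫_{0}^{4} (7r^2) · r dz dr dθ.

Inner (z): 28r^3.
Middle (r from 0 to 4): 1792.
Outer (θ): 3584π.

Therefore the triple integral equals 3584π.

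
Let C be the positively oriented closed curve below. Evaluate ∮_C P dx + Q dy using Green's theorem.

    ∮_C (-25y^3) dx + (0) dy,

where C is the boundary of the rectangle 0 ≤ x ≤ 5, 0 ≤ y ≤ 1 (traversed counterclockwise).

Green's theorem converts the closed line integral into a double integral over the enclosed region D:

    ∮_C P dx + Q dy = ∬_D (∂Q/∂x - ∂P/∂y) dA.

Here P = -25y^3, Q = 0, so

    ∂Q/∂x = 0,    ∂P/∂y = -75y^2,
    ∂Q/∂x - ∂P/∂y = 75y^2.

D is the region 0 ≤ x ≤ 5, 0 ≤ y ≤ 1. Evaluating the double integral:

    ∬_D (75y^2) dA = ∫_0^{5} ∫_0^{1} (75y^2) dy dx.

Inner (y from 0 to 1): 25.
Outer (x from 0 to 5): 125.

Therefore ∮_C P dx + Q dy = 125.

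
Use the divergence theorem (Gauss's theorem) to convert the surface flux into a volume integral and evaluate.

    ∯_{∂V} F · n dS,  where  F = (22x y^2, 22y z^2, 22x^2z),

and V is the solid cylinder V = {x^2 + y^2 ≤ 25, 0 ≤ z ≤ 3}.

By the divergence theorem,

    ∯_{∂V} F · n dS = ∭_V (∇ · F) dV.

Compute the divergence:
    ∇ · F = ∂F_x/∂x + ∂F_y/∂y + ∂F_z/∂z = 22y^2 + 22z^2 + 22x^2 = 22x^2 + 22y^2 + 22z^2.

In cylindrical coordinates, x = r cos(θ), y = r sin(θ), z = z, dV = r dr dθ dz, with 0 ≤ r ≤ 5, 0 ≤ θ ≤ 2π, 0 ≤ z ≤ 3.

The integrand, after substitution and multiplying by the volume element, becomes (22r^2 + 22z^2) · r, so

    ∭_V (∇·F) dV = ∫_0^{2π} ∫_0^{5} ∫_0^{3} (22r^2 + 22z^2) · r dz dr dθ.

Inner (z from 0 to 3): 66r (r^2 + 3).
Middle (r from 0 to 5): 25575/2.
Outer (θ from 0 to 2π): 25575π.

Therefore ∯_{∂V} F · n dS = 25575π.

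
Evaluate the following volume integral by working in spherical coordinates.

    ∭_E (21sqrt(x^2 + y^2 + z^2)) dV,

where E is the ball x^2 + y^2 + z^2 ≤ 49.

In spherical coordinates, x = ρ sin(φ) cos(θ), y = ρ sin(φ) sin(θ), z = ρ cos(φ), and dV = ρ^2 sin(φ) dρ dφ dθ.

The integrand becomes 21ρ, so

    ∭_E (21sqrt(x^2 + y^2 + z^2)) dV = ∫_{0}^{2π} ∫_{0}^{π} ∫_{0}^{7} (21ρ) · ρ^2 sin(φ) dρ dφ dθ.

Inner (ρ): 50421sin(φ)/4.
Middle (φ): 50421/2.
Outer (θ): 50421π.

Therefore the triple integral equals 50421π.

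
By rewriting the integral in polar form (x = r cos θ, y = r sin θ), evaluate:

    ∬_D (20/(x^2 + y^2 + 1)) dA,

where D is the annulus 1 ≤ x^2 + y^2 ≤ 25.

The region D is 1 ≤ r ≤ 5, 0 ≤ θ ≤ 2π in polar coordinates, where x = r cos(θ), y = r sin(θ), and dA = r dr dθ.

Under the substitution, the integrand becomes 20/(r^2 + 1), so

    ∬_D (20/(x^2 + y^2 + 1)) dA = ∫_{0}^{2π} ∫_{1}^{5} (20/(r^2 + 1)) · r dr dθ.

Inner integral (in r): ∫_{1}^{5} (20/(r^2 + 1)) · r dr = log(137858491849).

Outer integral (in θ): ∫_{0}^{2π} (log(137858491849)) dθ = 20π log(13).

Therefore ∬_D (20/(x^2 + y^2 + 1)) dA = 20π log(13).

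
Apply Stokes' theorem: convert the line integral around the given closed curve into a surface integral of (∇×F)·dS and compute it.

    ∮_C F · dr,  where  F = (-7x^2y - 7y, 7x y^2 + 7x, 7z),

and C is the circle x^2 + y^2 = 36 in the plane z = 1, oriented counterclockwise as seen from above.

Let S be the flat disk x^2 + y^2 ≤ 36 in the plane z = 1, with upward unit normal n̂ = ẑ. By Stokes' theorem,

    ∮_C F · dr = ∬_S (∇ × F) · n̂ dS = ∬_D (curl F)_z dA,

where D is the disk x^2 + y^2 ≤ 36.

Compute the curl of F = (-7x^2y - 7y, 7x y^2 + 7x, 7z):
    (∇ × F)_x = ∂F_z/∂y - ∂F_y/∂z = 0,
    (∇ × F)_y = ∂F_x/∂z - ∂F_z/∂x = 0,
    (∇ × F)_z = ∂F_y/∂x - ∂F_x/∂y = 7x^2 + 7y^2 + 14.

On z = 1, (curl F)_z = 7x^2 + 7y^2 + 14.

Convert to polar (x = r cos θ, y = r sin θ, dA = r dr dθ); the integrand becomes 7r^2 + 14, so

    ∬_D (curl F)_z dA = ∫_0^{2π} ∫_0^{6} (7r^2 + 14) · r dr dθ.

Inner (r from 0 to 6): 2520.
Outer (θ from 0 to 2π): 5040π.

Therefore ∮_C F · dr = 5040π.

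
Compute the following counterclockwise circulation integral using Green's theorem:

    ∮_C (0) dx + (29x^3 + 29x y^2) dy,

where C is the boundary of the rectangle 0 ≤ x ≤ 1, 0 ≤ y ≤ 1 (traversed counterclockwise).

Green's theorem converts the closed line integral into a double integral over the enclosed region D:

    ∮_C P dx + Q dy = ∬_D (∂Q/∂x - ∂P/∂y) dA.

Here P = 0, Q = 29x^3 + 29x y^2, so

    ∂Q/∂x = 87x^2 + 29y^2,    ∂P/∂y = 0,
    ∂Q/∂x - ∂P/∂y = 87x^2 + 29y^2.

D is the region 0 ≤ x ≤ 1, 0 ≤ y ≤ 1. Evaluating the double integral:

    ∬_D (87x^2 + 29y^2) dA = ∫_0^{1} ∫_0^{1} (87x^2 + 29y^2) dy dx.

Inner (y from 0 to 1): 87x^2 + 29/3.
Outer (x from 0 to 1): 116/3.

Therefore ∮_C P dx + Q dy = 116/3.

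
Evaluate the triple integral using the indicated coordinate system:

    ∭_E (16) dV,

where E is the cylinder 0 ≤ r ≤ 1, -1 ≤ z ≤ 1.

In cylindrical coordinates, x = r cos(θ), y = r sin(θ), z = z, and dV = r dr dθ dz.

The integrand becomes 16, so

    ∭_E (16) dV = ∫_{0}^{2π} ∫_{0}^{1} ∫_{-1}^{1} (16) · r dz dr dθ.

Inner (z): 32r.
Middle (r from 0 to 1): 16.
Outer (θ): 32π.

Therefore the triple integral equals 32π.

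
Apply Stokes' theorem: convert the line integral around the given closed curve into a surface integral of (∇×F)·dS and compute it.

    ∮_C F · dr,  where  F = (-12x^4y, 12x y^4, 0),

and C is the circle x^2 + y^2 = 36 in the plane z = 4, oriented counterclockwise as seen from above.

Let S be the flat disk x^2 + y^2 ≤ 36 in the plane z = 4, with upward unit normal n̂ = ẑ. By Stokes' theorem,

    ∮_C F · dr = ∬_S (∇ × F) · n̂ dS = ∬_D (curl F)_z dA,

where D is the disk x^2 + y^2 ≤ 36.

Compute the curl of F = (-12x^4y, 12x y^4, 0):
    (∇ × F)_x = ∂F_z/∂y - ∂F_y/∂z = 0,
    (∇ × F)_y = ∂F_x/∂z - ∂F_z/∂x = 0,
    (∇ × F)_z = ∂F_y/∂x - ∂F_x/∂y = 12x^4 + 12y^4.

On z = 4, (curl F)_z = 12x^4 + 12y^4.

Convert to polar (x = r cos θ, y = r sin θ, dA = r dr dθ); the integrand becomes 12r^4(sin(θ)^4 + cos(θ)^4), so

    ∬_D (curl F)_z dA = ∫_0^{2π} ∫_0^{6} (12r^4(sin(θ)^4 + cos(θ)^4)) · r dr dθ.

Inner (r from 0 to 6): 93312sin(θ)^4 + 93312cos(θ)^4.
Outer (θ from 0 to 2π): 139968π.

Therefore ∮_C F · dr = 139968π.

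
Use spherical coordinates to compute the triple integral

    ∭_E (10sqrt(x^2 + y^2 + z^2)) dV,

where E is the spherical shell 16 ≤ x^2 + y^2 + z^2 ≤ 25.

In spherical coordinates, x = ρ sin(φ) cos(θ), y = ρ sin(φ) sin(θ), z = ρ cos(φ), and dV = ρ^2 sin(φ) dρ dφ dθ.

The integrand becomes 10ρ, so

    ∭_E (10sqrt(x^2 + y^2 + z^2)) dV = ∫_{0}^{2π} ∫_{0}^{π} ∫_{4}^{5} (10ρ) · ρ^2 sin(φ) dρ dφ dθ.

Inner (ρ): 1845sin(φ)/2.
Middle (φ): 1845.
Outer (θ): 3690π.

Therefore the triple integral equals 3690π.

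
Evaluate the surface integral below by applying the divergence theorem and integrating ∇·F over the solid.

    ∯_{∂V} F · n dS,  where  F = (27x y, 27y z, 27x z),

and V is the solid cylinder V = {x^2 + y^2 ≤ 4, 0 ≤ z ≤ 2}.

By the divergence theorem,

    ∯_{∂V} F · n dS = ∭_V (∇ · F) dV.

Compute the divergence:
    ∇ · F = ∂F_x/∂x + ∂F_y/∂y + ∂F_z/∂z = 27y + 27z + 27x = 27x + 27y + 27z.

In cylindrical coordinates, x = r cos(θ), y = r sin(θ), z = z, dV = r dr dθ dz, with 0 ≤ r ≤ 2, 0 ≤ θ ≤ 2π, 0 ≤ z ≤ 2.

The integrand, after substitution and multiplying by the volume element, becomes (27sqrt(2)r sin(θ + π/4) + 27z) · r, so

    ∭_V (∇·F) dV = ∫_0^{2π} ∫_0^{2} ∫_0^{2} (27sqrt(2)r sin(θ + π/4) + 27z) · r dz dr dθ.

Inner (z from 0 to 2): 54r (sqrt(2)r sin(θ + π/4) + 1).
Middle (r from 0 to 2): 144sqrt(2)sin(θ + π/4) + 108.
Outer (θ from 0 to 2π): 216π.

Therefore ∯_{∂V} F · n dS = 216π.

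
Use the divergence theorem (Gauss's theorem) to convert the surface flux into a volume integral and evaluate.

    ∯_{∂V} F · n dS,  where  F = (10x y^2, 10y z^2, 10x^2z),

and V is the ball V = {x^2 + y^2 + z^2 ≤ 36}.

By the divergence theorem,

    ∯_{∂V} F · n dS = ∭_V (∇ · F) dV.

Compute the divergence:
    ∇ · F = ∂F_x/∂x + ∂F_y/∂y + ∂F_z/∂z = 10y^2 + 10z^2 + 10x^2 = 10x^2 + 10y^2 + 10z^2.

In spherical coordinates, x = ρ sin(φ) cos(θ), y = ρ sin(φ) sin(θ), z = ρ cos(φ), dV = ρ^2 sin(φ) dρ dφ dθ, with 0 ≤ ρ ≤ 6, 0 ≤ φ ≤ π, 0 ≤ θ ≤ 2π.

The integrand, after substitution and multiplying by the volume element, becomes (10ρ^2) · ρ^2 sin(φ), so

    ∭_V (∇·F) dV = ∫_0^{2π} ∫_0^{π} ∫_0^{6} (10ρ^2) · ρ^2 sin(φ) dρ dφ dθ.

Inner (ρ from 0 to 6): 15552sin(φ).
Middle (φ from 0 to π): 31104.
Outer (θ from 0 to 2π): 62208π.

Therefore ∯_{∂V} F · n dS = 62208π.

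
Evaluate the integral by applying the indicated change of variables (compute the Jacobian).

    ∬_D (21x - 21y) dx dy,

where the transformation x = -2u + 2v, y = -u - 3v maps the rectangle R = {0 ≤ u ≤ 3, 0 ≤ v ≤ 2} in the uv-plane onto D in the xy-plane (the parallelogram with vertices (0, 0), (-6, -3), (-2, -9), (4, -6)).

Compute the Jacobian determinant of (x, y) with respect to (u, v):

    ∂(x,y)/∂(u,v) = | -2  2 | = (-2)(-3) - (2)(-1) = 8.
                   | -1  -3 |

Its absolute value is |J| = 8 (the area scaling factor).

Substituting x = -2u + 2v, y = -u - 3v into the integrand,

    21x - 21y → -21u + 105v,

so the integral becomes

    ∬_R (-21u + 105v) · |J| du dv = ∫_0^3 ∫_0^2 (-168u + 840v) dv du.

Inner (v): 1680 - 336u.
Outer (u): 3528.

Therefore ∬_D (21x - 21y) dx dy = 3528.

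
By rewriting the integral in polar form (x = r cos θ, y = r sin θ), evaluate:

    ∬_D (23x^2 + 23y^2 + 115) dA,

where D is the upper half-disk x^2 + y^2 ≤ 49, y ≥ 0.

The region D is 0 ≤ r ≤ 7, 0 ≤ θ ≤ π in polar coordinates, where x = r cos(θ), y = r sin(θ), and dA = r dr dθ.

Under the substitution, the integrand becomes 23r^2 + 115, so

    ∬_D (23x^2 + 23y^2 + 115) dA = ∫_{0}^{π} ∫_{0}^{7} (23r^2 + 115) · r dr dθ.

Inner integral (in r): ∫_{0}^{7} (23r^2 + 115) · r dr = 66493/4.

Outer integral (in θ): ∫_{0}^{π} (66493/4) dθ = 66493π/4.

Therefore ∬_D (23x^2 + 23y^2 + 115) dA = 66493π/4.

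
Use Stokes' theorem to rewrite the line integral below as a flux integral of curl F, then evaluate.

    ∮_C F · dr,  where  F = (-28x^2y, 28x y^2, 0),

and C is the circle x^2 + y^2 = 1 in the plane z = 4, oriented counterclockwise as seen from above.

Let S be the flat disk x^2 + y^2 ≤ 1 in the plane z = 4, with upward unit normal n̂ = ẑ. By Stokes' theorem,

    ∮_C F · dr = ∬_S (∇ × F) · n̂ dS = ∬_D (curl F)_z dA,

where D is the disk x^2 + y^2 ≤ 1.

Compute the curl of F = (-28x^2y, 28x y^2, 0):
    (∇ × F)_x = ∂F_z/∂y - ∂F_y/∂z = 0,
    (∇ × F)_y = ∂F_x/∂z - ∂F_z/∂x = 0,
    (∇ × F)_z = ∂F_y/∂x - ∂F_x/∂y = 28x^2 + 28y^2.

On z = 4, (curl F)_z = 28x^2 + 28y^2.

Convert to polar (x = r cos θ, y = r sin θ, dA = r dr dθ); the integrand becomes 28r^2, so

    ∬_D (curl F)_z dA = ∫_0^{2π} ∫_0^{1} (28r^2) · r dr dθ.

Inner (r from 0 to 1): 7.
Outer (θ from 0 to 2π): 14π.

Therefore ∮_C F · dr = 14π.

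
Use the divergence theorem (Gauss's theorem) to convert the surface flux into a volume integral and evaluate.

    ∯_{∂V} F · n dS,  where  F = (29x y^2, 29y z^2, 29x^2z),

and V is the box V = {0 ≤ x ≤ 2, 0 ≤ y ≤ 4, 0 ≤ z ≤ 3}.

By the divergence theorem,

    ∯_{∂V} F · n dS = ∭_V (∇ · F) dV.

Compute the divergence:
    ∇ · F = ∂F_x/∂x + ∂F_y/∂y + ∂F_z/∂z = 29y^2 + 29z^2 + 29x^2 = 29x^2 + 29y^2 + 29z^2.

V is a rectangular box, so dV = dx dy dz with 0 ≤ x ≤ 2, 0 ≤ y ≤ 4, 0 ≤ z ≤ 3.

Integrate (29x^2 + 29y^2 + 29z^2) over V as an iterated integral:

    ∭_V (∇·F) dV = ∫_0^{2} ∫_0^{4} ∫_0^{3} (29x^2 + 29y^2 + 29z^2) dz dy dx.

Inner (z from 0 to 3): 87x^2 + 87y^2 + 261.
Middle (y from 0 to 4): 348x^2 + 2900.
Outer (x from 0 to 2): 6728.

Therefore ∯_{∂V} F · n dS = 6728.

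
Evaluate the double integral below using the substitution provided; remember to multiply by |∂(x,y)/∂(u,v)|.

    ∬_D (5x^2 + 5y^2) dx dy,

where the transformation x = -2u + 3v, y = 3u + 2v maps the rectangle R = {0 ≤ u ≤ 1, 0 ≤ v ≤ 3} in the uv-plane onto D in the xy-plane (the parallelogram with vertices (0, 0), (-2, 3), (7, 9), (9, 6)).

Compute the Jacobian determinant of (x, y) with respect to (u, v):

    ∂(x,y)/∂(u,v) = | -2  3 | = (-2)(2) - (3)(3) = -13.
                   | 3  2 |

Its absolute value is |J| = 13 (the area scaling factor).

Substituting x = -2u + 3v, y = 3u + 2v into the integrand,

    5x^2 + 5y^2 → 65u^2 + 65v^2,

so the integral becomes

    ∬_R (65u^2 + 65v^2) · |J| du dv = ∫_0^1 ∫_0^3 (845u^2 + 845v^2) dv du.

Inner (v): 2535u^2 + 7605.
Outer (u): 8450.

Therefore ∬_D (5x^2 + 5y^2) dx dy = 8450.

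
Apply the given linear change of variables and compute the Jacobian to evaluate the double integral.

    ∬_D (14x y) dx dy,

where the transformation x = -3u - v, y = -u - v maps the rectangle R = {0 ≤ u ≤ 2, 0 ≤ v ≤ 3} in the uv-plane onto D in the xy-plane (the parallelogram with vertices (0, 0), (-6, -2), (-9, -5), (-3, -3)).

Compute the Jacobian determinant of (x, y) with respect to (u, v):

    ∂(x,y)/∂(u,v) = | -3  -1 | = (-3)(-1) - (-1)(-1) = 2.
                   | -1  -1 |

Its absolute value is |J| = 2 (the area scaling factor).

Substituting x = -3u - v, y = -u - v into the integrand,

    14x y → 42u^2 + 56u v + 14v^2,

so the integral becomes

    ∬_R (42u^2 + 56u v + 14v^2) · |J| du dv = ∫_0^2 ∫_0^3 (84u^2 + 112u v + 28v^2) dv du.

Inner (v): 252u^2 + 504u + 252.
Outer (u): 2184.

Therefore ∬_D (14x y) dx dy = 2184.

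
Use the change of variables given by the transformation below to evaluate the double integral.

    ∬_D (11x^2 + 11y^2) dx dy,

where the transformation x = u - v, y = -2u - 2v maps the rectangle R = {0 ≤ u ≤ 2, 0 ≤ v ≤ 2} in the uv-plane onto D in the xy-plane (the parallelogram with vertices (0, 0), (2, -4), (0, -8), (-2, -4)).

Compute the Jacobian determinant of (x, y) with respect to (u, v):

    ∂(x,y)/∂(u,v) = | 1  -1 | = (1)(-2) - (-1)(-2) = -4.
                   | -2  -2 |

Its absolute value is |J| = 4 (the area scaling factor).

Substituting x = u - v, y = -2u - 2v into the integrand,

    11x^2 + 11y^2 → 55u^2 + 66u v + 55v^2,

so the integral becomes

    ∬_R (55u^2 + 66u v + 55v^2) · |J| du dv = ∫_0^2 ∫_0^2 (220u^2 + 264u v + 220v^2) dv du.

Inner (v): 440u^2 + 528u + 1760/3.
Outer (u): 10208/3.

Therefore ∬_D (11x^2 + 11y^2) dx dy = 10208/3.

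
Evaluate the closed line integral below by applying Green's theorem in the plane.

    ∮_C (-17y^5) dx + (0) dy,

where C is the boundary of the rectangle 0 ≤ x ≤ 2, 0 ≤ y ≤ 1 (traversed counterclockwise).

Green's theorem converts the closed line integral into a double integral over the enclosed region D:

    ∮_C P dx + Q dy = ∬_D (∂Q/∂x - ∂P/∂y) dA.

Here P = -17y^5, Q = 0, so

    ∂Q/∂x = 0,    ∂P/∂y = -85y^4,
    ∂Q/∂x - ∂P/∂y = 85y^4.

D is the region 0 ≤ x ≤ 2, 0 ≤ y ≤ 1. Evaluating the double integral:

    ∬_D (85y^4) dA = ∫_0^{2} ∫_0^{1} (85y^4) dy dx.

Inner (y from 0 to 1): 17.
Outer (x from 0 to 2): 34.

Therefore ∮_C P dx + Q dy = 34.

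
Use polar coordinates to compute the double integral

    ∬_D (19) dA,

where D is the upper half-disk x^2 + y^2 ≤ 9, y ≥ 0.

The region D is 0 ≤ r ≤ 3, 0 ≤ θ ≤ π in polar coordinates, where x = r cos(θ), y = r sin(θ), and dA = r dr dθ.

Under the substitution, the integrand becomes 19, so

    ∬_D (19) dA = ∫_{0}^{π} ∫_{0}^{3} (19) · r dr dθ.

Inner integral (in r): ∫_{0}^{3} (19) · r dr = 171/2.

Outer integral (in θ): ∫_{0}^{π} (171/2) dθ = 171π/2.

Therefore ∬_D (19) dA = 171π/2.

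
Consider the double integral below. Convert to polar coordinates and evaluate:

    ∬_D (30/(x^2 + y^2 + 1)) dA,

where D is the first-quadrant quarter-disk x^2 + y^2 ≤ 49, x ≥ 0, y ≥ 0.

The region D is 0 ≤ r ≤ 7, 0 ≤ θ ≤ π/2 in polar coordinates, where x = r cos(θ), y = r sin(θ), and dA = r dr dθ.

Under the substitution, the integrand becomes 30/(r^2 + 1), so

    ∬_D (30/(x^2 + y^2 + 1)) dA = ∫_{0}^{π/2} ∫_{0}^{7} (30/(r^2 + 1)) · r dr dθ.

Inner integral (in r): ∫_{0}^{7} (30/(r^2 + 1)) · r dr = log(30517578125000000000000000).

Outer integral (in θ): ∫_{0}^{π/2} (log(30517578125000000000000000)) dθ = log(30517578125000000000000000^(π/2)).

Therefore ∬_D (30/(x^2 + y^2 + 1)) dA = log(30517578125000000000000000^(π/2)).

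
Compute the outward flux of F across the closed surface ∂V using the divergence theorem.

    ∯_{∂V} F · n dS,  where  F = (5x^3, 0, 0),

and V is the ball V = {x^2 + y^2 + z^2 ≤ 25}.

By the divergence theorem,

    ∯_{∂V} F · n dS = ∭_V (∇ · F) dV.

Compute the divergence:
    ∇ · F = ∂F_x/∂x + ∂F_y/∂y + ∂F_z/∂z = 15x^2 + 0 + 0 = 15x^2.

In spherical coordinates, x = ρ sin(φ) cos(θ), y = ρ sin(φ) sin(θ), z = ρ cos(φ), dV = ρ^2 sin(φ) dρ dφ dθ, with 0 ≤ ρ ≤ 5, 0 ≤ φ ≤ π, 0 ≤ θ ≤ 2π.

The integrand, after substitution and multiplying by the volume element, becomes (15ρ^2sin(φ)^2cos(θ)^2) · ρ^2 sin(φ), so

    ∭_V (∇·F) dV = ∫_0^{2π} ∫_0^{π} ∫_0^{5} (15ρ^2sin(φ)^2cos(θ)^2) · ρ^2 sin(φ) dρ dφ dθ.

Inner (ρ from 0 to 5): 9375sin(φ)^3cos(θ)^2.
Middle (φ from 0 to π): 12500cos(θ)^2.
Outer (θ from 0 to 2π): 12500π.

Therefore ∯_{∂V} F · n dS = 12500π.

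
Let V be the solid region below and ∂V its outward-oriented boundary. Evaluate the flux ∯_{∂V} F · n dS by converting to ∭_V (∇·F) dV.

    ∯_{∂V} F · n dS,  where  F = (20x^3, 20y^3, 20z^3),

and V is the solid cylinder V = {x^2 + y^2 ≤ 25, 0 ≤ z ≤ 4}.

By the divergence theorem,

    ∯_{∂V} F · n dS = ∭_V (∇ · F) dV.

Compute the divergence:
    ∇ · F = ∂F_x/∂x + ∂F_y/∂y + ∂F_z/∂z = 60x^2 + 60y^2 + 60z^2.

In cylindrical coordinates, x = r cos(θ), y = r sin(θ), z = z, dV = r dr dθ dz, with 0 ≤ r ≤ 5, 0 ≤ θ ≤ 2π, 0 ≤ z ≤ 4.

The integrand, after substitution and multiplying by the volume element, becomes (60r^2 + 60z^2) · r, so

    ∭_V (∇·F) dV = ∫_0^{2π} ∫_0^{5} ∫_0^{4} (60r^2 + 60z^2) · r dz dr dθ.

Inner (z from 0 to 4): 240r^3 + 1280r.
Middle (r from 0 to 5): 53500.
Outer (θ from 0 to 2π): 107000π.

Therefore ∯_{∂V} F · n dS = 107000π.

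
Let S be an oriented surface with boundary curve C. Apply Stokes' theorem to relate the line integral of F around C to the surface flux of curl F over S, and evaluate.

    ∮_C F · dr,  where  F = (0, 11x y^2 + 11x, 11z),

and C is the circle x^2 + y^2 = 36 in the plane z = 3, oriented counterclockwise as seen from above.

Let S be the flat disk x^2 + y^2 ≤ 36 in the plane z = 3, with upward unit normal n̂ = ẑ. By Stokes' theorem,

    ∮_C F · dr = ∬_S (∇ × F) · n̂ dS = ∬_D (curl F)_z dA,

where D is the disk x^2 + y^2 ≤ 36.

Compute the curl of F = (0, 11x y^2 + 11x, 11z):
    (∇ × F)_x = ∂F_z/∂y - ∂F_y/∂z = 0,
    (∇ × F)_y = ∂F_x/∂z - ∂F_z/∂x = 0,
    (∇ × F)_z = ∂F_y/∂x - ∂F_x/∂y = 11y^2 + 11.

On z = 3, (curl F)_z = 11y^2 + 11.

Convert to polar (x = r cos θ, y = r sin θ, dA = r dr dθ); the integrand becomes 11r^2sin(θ)^2 + 11, so

    ∬_D (curl F)_z dA = ∫_0^{2π} ∫_0^{6} (11r^2sin(θ)^2 + 11) · r dr dθ.

Inner (r from 0 to 6): 3564sin(θ)^2 + 198.
Outer (θ from 0 to 2π): 3960π.

Therefore ∮_C F · dr = 3960π.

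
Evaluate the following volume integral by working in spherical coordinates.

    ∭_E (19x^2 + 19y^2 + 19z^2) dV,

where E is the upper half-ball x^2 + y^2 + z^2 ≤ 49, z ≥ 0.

In spherical coordinates, x = ρ sin(φ) cos(θ), y = ρ sin(φ) sin(θ), z = ρ cos(φ), and dV = ρ^2 sin(φ) dρ dφ dθ.

The integrand becomes 19ρ^2, so

    ∭_E (19x^2 + 19y^2 + 19z^2) dV = ∫_{0}^{2π} ∫_{0}^{π/2} ∫_{0}^{7} (19ρ^2) · ρ^2 sin(φ) dρ dφ dθ.

Inner (ρ): 319333sin(φ)/5.
Middle (φ): 319333/5.
Outer (θ): 638666π/5.

Therefore the triple integral equals 638666π/5.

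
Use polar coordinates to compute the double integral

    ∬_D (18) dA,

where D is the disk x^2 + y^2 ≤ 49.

The region D is 0 ≤ r ≤ 7, 0 ≤ θ ≤ 2π in polar coordinates, where x = r cos(θ), y = r sin(θ), and dA = r dr dθ.

Under the substitution, the integrand becomes 18, so

    ∬_D (18) dA = ∫_{0}^{2π} ∫_{0}^{7} (18) · r dr dθ.

Inner integral (in r): ∫_{0}^{7} (18) · r dr = 441.

Outer integral (in θ): ∫_{0}^{2π} (441) dθ = 882π.

Therefore ∬_D (18) dA = 882π.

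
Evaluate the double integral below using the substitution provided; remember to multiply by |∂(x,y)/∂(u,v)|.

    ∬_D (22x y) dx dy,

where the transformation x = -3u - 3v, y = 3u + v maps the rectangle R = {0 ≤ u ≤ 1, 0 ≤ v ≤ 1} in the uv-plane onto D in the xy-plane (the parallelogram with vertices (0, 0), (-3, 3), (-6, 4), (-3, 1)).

Compute the Jacobian determinant of (x, y) with respect to (u, v):

    ∂(x,y)/∂(u,v) = | -3  -3 | = (-3)(1) - (-3)(3) = 6.
                   | 3  1 |

Its absolute value is |J| = 6 (the area scaling factor).

Substituting x = -3u - 3v, y = 3u + v into the integrand,

    22x y → -198u^2 - 264u v - 66v^2,

so the integral becomes

    ∬_R (-198u^2 - 264u v - 66v^2) · |J| du dv = ∫_0^1 ∫_0^1 (-1188u^2 - 1584u v - 396v^2) dv du.

Inner (v): -1188u^2 - 792u - 132.
Outer (u): -924.

Therefore ∬_D (22x y) dx dy = -924.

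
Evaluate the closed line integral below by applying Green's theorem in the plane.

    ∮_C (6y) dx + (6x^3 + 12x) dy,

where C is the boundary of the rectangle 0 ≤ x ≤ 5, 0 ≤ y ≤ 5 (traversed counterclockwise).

Green's theorem converts the closed line integral into a double integral over the enclosed region D:

    ∮_C P dx + Q dy = ∬_D (∂Q/∂x - ∂P/∂y) dA.

Here P = 6y, Q = 6x^3 + 12x, so

    ∂Q/∂x = 18x^2 + 12,    ∂P/∂y = 6,
    ∂Q/∂x - ∂P/∂y = 18x^2 + 6.

D is the region 0 ≤ x ≤ 5, 0 ≤ y ≤ 5. Evaluating the double integral:

    ∬_D (18x^2 + 6) dA = ∫_0^{5} ∫_0^{5} (18x^2 + 6) dy dx.

Inner (y from 0 to 5): 90x^2 + 30.
Outer (x from 0 to 5): 3900.

Therefore ∮_C P dx + Q dy = 3900.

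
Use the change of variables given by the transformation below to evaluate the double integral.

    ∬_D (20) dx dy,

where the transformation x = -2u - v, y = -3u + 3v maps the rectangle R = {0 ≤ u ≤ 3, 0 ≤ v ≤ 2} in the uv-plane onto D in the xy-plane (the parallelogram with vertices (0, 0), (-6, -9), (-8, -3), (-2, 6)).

Compute the Jacobian determinant of (x, y) with respect to (u, v):

    ∂(x,y)/∂(u,v) = | -2  -1 | = (-2)(3) - (-1)(-3) = -9.
                   | -3  3 |

Its absolute value is |J| = 9 (the area scaling factor).

Substituting x = -2u - v, y = -3u + 3v into the integrand,

    20 → 20,

so the integral becomes

    ∬_R (20) · |J| du dv = ∫_0^3 ∫_0^2 (180) dv du.

Inner (v): 360.
Outer (u): 1080.

Therefore ∬_D (20) dx dy = 1080.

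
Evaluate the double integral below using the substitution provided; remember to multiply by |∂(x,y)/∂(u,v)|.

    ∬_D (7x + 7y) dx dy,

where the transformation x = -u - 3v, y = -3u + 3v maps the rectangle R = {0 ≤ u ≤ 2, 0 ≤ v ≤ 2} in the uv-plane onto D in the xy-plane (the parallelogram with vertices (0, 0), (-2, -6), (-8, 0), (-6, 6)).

Compute the Jacobian determinant of (x, y) with respect to (u, v):

    ∂(x,y)/∂(u,v) = | -1  -3 | = (-1)(3) - (-3)(-3) = -12.
                   | -3  3 |

Its absolute value is |J| = 12 (the area scaling factor).

Substituting x = -u - 3v, y = -3u + 3v into the integrand,

    7x + 7y → -28u,

so the integral becomes

    ∬_R (-28u) · |J| du dv = ∫_0^2 ∫_0^2 (-336u) dv du.

Inner (v): -672u.
Outer (u): -1344.

Therefore ∬_D (7x + 7y) dx dy = -1344.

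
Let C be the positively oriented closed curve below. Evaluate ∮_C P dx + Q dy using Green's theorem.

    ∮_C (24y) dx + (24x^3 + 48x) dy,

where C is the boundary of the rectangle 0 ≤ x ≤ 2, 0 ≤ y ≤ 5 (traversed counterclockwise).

Green's theorem converts the closed line integral into a double integral over the enclosed region D:

    ∮_C P dx + Q dy = ∬_D (∂Q/∂x - ∂P/∂y) dA.

Here P = 24y, Q = 24x^3 + 48x, so

    ∂Q/∂x = 72x^2 + 48,    ∂P/∂y = 24,
    ∂Q/∂x - ∂P/∂y = 72x^2 + 24.

D is the region 0 ≤ x ≤ 2, 0 ≤ y ≤ 5. Evaluating the double integral:

    ∬_D (72x^2 + 24) dA = ∫_0^{2} ∫_0^{5} (72x^2 + 24) dy dx.

Inner (y from 0 to 5): 360x^2 + 120.
Outer (x from 0 to 2): 1200.

Therefore ∮_C P dx + Q dy = 1200.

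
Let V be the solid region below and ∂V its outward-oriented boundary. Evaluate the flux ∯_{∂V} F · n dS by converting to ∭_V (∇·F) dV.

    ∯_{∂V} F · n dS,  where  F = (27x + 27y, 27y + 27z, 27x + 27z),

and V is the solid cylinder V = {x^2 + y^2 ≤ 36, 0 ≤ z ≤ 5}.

By the divergence theorem,

    ∯_{∂V} F · n dS = ∭_V (∇ · F) dV.

Compute the divergence:
    ∇ · F = ∂F_x/∂x + ∂F_y/∂y + ∂F_z/∂z = 27 + 27 + 27 = 81.

In cylindrical coordinates, x = r cos(θ), y = r sin(θ), z = z, dV = r dr dθ dz, with 0 ≤ r ≤ 6, 0 ≤ θ ≤ 2π, 0 ≤ z ≤ 5.

The integrand, after substitution and multiplying by the volume element, becomes (81) · r, so

    ∭_V (∇·F) dV = ∫_0^{2π} ∫_0^{6} ∫_0^{5} (81) · r dz dr dθ.

Inner (z from 0 to 5): 405r.
Middle (r from 0 to 6): 7290.
Outer (θ from 0 to 2π): 14580π.

Therefore ∯_{∂V} F · n dS = 14580π.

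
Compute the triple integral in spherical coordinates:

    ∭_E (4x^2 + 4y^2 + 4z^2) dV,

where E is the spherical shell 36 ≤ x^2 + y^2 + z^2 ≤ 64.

In spherical coordinates, x = ρ sin(φ) cos(θ), y = ρ sin(φ) sin(θ), z = ρ cos(φ), and dV = ρ^2 sin(φ) dρ dφ dθ.

The integrand becomes 4ρ^2, so

    ∭_E (4x^2 + 4y^2 + 4z^2) dV = ∫_{0}^{2π} ∫_{0}^{π} ∫_{6}^{8} (4ρ^2) · ρ^2 sin(φ) dρ dφ dθ.

Inner (ρ): 99968sin(φ)/5.
Middle (φ): 199936/5.
Outer (θ): 399872π/5.

Therefore the triple integral equals 399872π/5.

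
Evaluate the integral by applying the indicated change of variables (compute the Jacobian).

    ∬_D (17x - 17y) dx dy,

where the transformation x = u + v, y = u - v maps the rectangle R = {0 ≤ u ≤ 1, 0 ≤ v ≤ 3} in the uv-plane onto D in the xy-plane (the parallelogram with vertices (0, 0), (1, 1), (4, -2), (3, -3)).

Compute the Jacobian determinant of (x, y) with respect to (u, v):

    ∂(x,y)/∂(u,v) = | 1  1 | = (1)(-1) - (1)(1) = -2.
                   | 1  -1 |

Its absolute value is |J| = 2 (the area scaling factor).

Substituting x = u + v, y = u - v into the integrand,

    17x - 17y → 34v,

so the integral becomes

    ∬_R (34v) · |J| du dv = ∫_0^1 ∫_0^3 (68v) dv du.

Inner (v): 306.
Outer (u): 306.

Therefore ∬_D (17x - 17y) dx dy = 306.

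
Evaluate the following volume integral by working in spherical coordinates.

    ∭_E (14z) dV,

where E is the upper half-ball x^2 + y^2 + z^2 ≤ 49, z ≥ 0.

In spherical coordinates, x = ρ sin(φ) cos(θ), y = ρ sin(φ) sin(θ), z = ρ cos(φ), and dV = ρ^2 sin(φ) dρ dφ dθ.

The integrand becomes 14ρ cos(φ), so

    ∭_E (14z) dV = ∫_{0}^{2π} ∫_{0}^{π/2} ∫_{0}^{7} (14ρ cos(φ)) · ρ^2 sin(φ) dρ dφ dθ.

Inner (ρ): 16807sin(2φ)/4.
Middle (φ): 16807/4.
Outer (θ): 16807π/2.

Therefore the triple integral equals 16807π/2.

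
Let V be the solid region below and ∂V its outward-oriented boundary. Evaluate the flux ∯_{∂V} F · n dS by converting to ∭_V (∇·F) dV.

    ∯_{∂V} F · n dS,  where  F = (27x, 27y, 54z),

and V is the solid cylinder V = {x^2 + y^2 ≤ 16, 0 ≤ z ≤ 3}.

By the divergence theorem,

    ∯_{∂V} F · n dS = ∭_V (∇ · F) dV.

Compute the divergence:
    ∇ · F = ∂F_x/∂x + ∂F_y/∂y + ∂F_z/∂z = 27 + 27 + 54 = 108.

In cylindrical coordinates, x = r cos(θ), y = r sin(θ), z = z, dV = r dr dθ dz, with 0 ≤ r ≤ 4, 0 ≤ θ ≤ 2π, 0 ≤ z ≤ 3.

The integrand, after substitution and multiplying by the volume element, becomes (108) · r, so

    ∭_V (∇·F) dV = ∫_0^{2π} ∫_0^{4} ∫_0^{3} (108) · r dz dr dθ.

Inner (z from 0 to 3): 324r.
Middle (r from 0 to 4): 2592.
Outer (θ from 0 to 2π): 5184π.

Therefore ∯_{∂V} F · n dS = 5184π.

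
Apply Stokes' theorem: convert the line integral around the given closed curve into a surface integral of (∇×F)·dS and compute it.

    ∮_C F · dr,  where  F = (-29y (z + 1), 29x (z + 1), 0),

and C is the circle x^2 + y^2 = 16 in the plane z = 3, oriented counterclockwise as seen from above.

Let S be the flat disk x^2 + y^2 ≤ 16 in the plane z = 3, with upward unit normal n̂ = ẑ. By Stokes' theorem,

    ∮_C F · dr = ∬_S (∇ × F) · n̂ dS = ∬_D (curl F)_z dA,

where D is the disk x^2 + y^2 ≤ 16.

Compute the curl of F = (-29y (z + 1), 29x (z + 1), 0):
    (∇ × F)_x = ∂F_z/∂y - ∂F_y/∂z = -29x,
    (∇ × F)_y = ∂F_x/∂z - ∂F_z/∂x = -29y,
    (∇ × F)_z = ∂F_y/∂x - ∂F_x/∂y = 58z + 58.

On z = 3, (curl F)_z = 232.

Convert to polar (x = r cos θ, y = r sin θ, dA = r dr dθ); the integrand becomes 232, so

    ∬_D (curl F)_z dA = ∫_0^{2π} ∫_0^{4} (232) · r dr dθ.

Inner (r from 0 to 4): 1856.
Outer (θ from 0 to 2π): 3712π.

Therefore ∮_C F · dr = 3712π.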